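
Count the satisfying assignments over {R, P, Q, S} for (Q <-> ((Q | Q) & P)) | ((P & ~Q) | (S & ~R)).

13

Initial set: {T ((Q <-> ((Q | Q) & P)) | ((P & ~Q) | (S & ~R)))}.
T ((Q <-> ((Q | Q) & P)) | ((P & ~Q) | (S & ~R))): β-rule — branch into T (Q <-> ((Q | Q) & P))  //  T ((P & ~Q) | (S & ~R)).
  branch 1 (add T (Q <-> ((Q | Q) & P))):
    T (Q <-> ((Q | Q) & P)): β-rule — branch into T Q, T ((Q | Q) & P)  //  F Q, F ((Q | Q) & P).
      branch 1.1 (add T Q, T ((Q | Q) & P)):
        T ((Q | Q) & P): α-rule — add T (Q | Q), T P.
        T (Q | Q): β-rule — branch into T Q  //  T Q.
          branch 1.1.1 (add T Q):
            ○ open, literals {P=true, Q=true}.
          branch 1.1.2 (add T Q):
            ○ open, literals {P=true, Q=true}.
      branch 1.2 (add F Q, F ((Q | Q) & P)):
        F ((Q | Q) & P): β-rule — branch into F (Q | Q)  //  F P.
          branch 1.2.1 (add F (Q | Q)):
            F (Q | Q): α-rule — add F Q, F Q.
            ○ open, literals {Q=false}.
          branch 1.2.2 (add F P):
            ○ open, literals {P=false, Q=false}.
  branch 2 (add T ((P & ~Q) | (S & ~R))):
    T ((P & ~Q) | (S & ~R)): β-rule — branch into T (P & ~Q)  //  T (S & ~R).
      branch 2.1 (add T (P & ~Q)):
        T (P & ~Q): α-rule — add T P, T ~Q.
        ○ open, literals {P=true, Q=false}.
      branch 2.2 (add T (S & ~R)):
        T (S & ~R): α-rule — add T S, T ~R.
        ○ open, literals {R=false, S=true}.
0 branches closed, 6 open.
Each open branch fixes some atoms; the unmentioned ones are free. Counting distinct full assignments: branch {P=true, Q=true} (R, S) contributes 4 new; branch {P=true, Q=true} (R, S) contributes 0 new; branch {Q=false} (R, P, S) contributes 8 new; branch {P=false, Q=false} (R, S) contributes 0 new; branch {P=true, Q=false} (R, S) contributes 0 new; branch {R=false, S=true} (P, Q) contributes 1 new. Total: 13.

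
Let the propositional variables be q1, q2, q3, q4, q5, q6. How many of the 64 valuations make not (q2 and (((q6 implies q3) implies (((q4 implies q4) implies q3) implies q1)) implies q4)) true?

44

Initial set: {not (q2 and (((q6 implies q3) implies (((q4 implies q4) implies q3) implies q1)) implies q4))}.
not (q2 and (((q6 implies q3) implies (((q4 implies q4) implies q3) implies q1)) implies q4)): β-rule — branch into not q2  //  not (((q6 implies q3) implies (((q4 implies q4) implies q3) implies q1)) implies q4).
  branch 1 (add not q2):
    ○ open, literals {q2=0}.
  branch 2 (add not (((q6 implies q3) implies (((q4 implies q4) implies q3) implies q1)) implies q4)):
    not (((q6 implies q3) implies (((q4 implies q4) implies q3) implies q1)) implies q4): α-rule — add ((q6 implies q3) implies (((q4 implies q4) implies q3) implies q1)), not q4.
    ((q6 implies q3) implies (((q4 implies q4) implies q3) implies q1)): β-rule — branch into not (q6 implies q3)  //  (((q4 implies q4) implies q3) implies q1).
      branch 2.1 (add not (q6 implies q3)):
        not (q6 implies q3): α-rule — add q6, not q3.
        ○ open, literals {q3=0, q4=0, q6=1}.
      branch 2.2 (add (((q4 implies q4) implies q3) implies q1)):
        (((q4 implies q4) implies q3) implies q1): β-rule — branch into not ((q4 implies q4) implies q3)  //  q1.
          branch 2.2.1 (add not ((q4 implies q4) implies q3)):
            not ((q4 implies q4) implies q3): α-rule — add (q4 implies q4), not q3.
            (q4 implies q4): β-rule — branch into not q4  //  q4.
              branch 2.2.1.1 (add not q4):
                ○ open, literals {q3=0, q4=0}.
              branch 2.2.1.2 (add q4):
                × closes — contains both q4 and not q4.
          branch 2.2.2 (add q1):
            ○ open, literals {q1=1, q4=0}.
1 branch closed, 4 open.
Each open branch fixes some atoms; the unmentioned ones are free. Counting distinct full assignments: branch {q2=0} (q1, q3, q4, q5, q6) contributes 32 new; branch {q3=0, q4=0, q6=1} (q1, q2, q5) contributes 4 new; branch {q3=0, q4=0} (q1, q2, q5, q6) contributes 4 new; branch {q1=1, q4=0} (q2, q3, q5, q6) contributes 4 new. Total: 44.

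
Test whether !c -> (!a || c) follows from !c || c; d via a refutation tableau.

No

Initial set: {T (!c || c); T d; F (!c -> (!a || c))}.
F (!c -> (!a || c)): α-rule — add T !c, F (!a || c).
F (!a || c): α-rule — add F !a, F c.
T (!c || c): β-rule — branch into T !c  //  T c.
  branch 1 (add T !c):
    ○ open, literals {a=T, c=F, d=T}.
  branch 2 (add T c):
    × closes — contains both c and !c.
1 branch closed, 1 open.
An open branch gives a countermodel: a=T, c=F, d=T (unmentioned atoms arbitrary); the premises hold there but the conclusion fails.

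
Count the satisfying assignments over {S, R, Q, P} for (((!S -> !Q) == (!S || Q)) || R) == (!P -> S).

Initial set: {T ((((!S -> !Q) == (!S || Q)) || R) == (!P -> S))}.
T ((((!S -> !Q) == (!S || Q)) || R) == (!P -> S)): β-rule — branch into T (((!S -> !Q) == (!S || Q)) || R), T (!P -> S)  //  F (((!S -> !Q) == (!S || Q)) || R), F (!P -> S).
  branch 1 (add T (((!S -> !Q) == (!S || Q)) || R), T (!P -> S)):
    T (((!S -> !Q) == (!S || Q)) || R): β-rule — branch into T ((!S -> !Q) == (!S || Q))  //  T R.
      branch 1.1 (add T ((!S -> !Q) == (!S || Q))):
        T (!P -> S): β-rule — branch into F !P  //  T S.
          branch 1.1.1 (add F !P):
            T ((!S -> !Q) == (!S || Q)): β-rule — branch into T (!S -> !Q), T (!S || Q)  //  F (!S -> !Q), F (!S || Q).
              branch 1.1.1.1 (add T (!S -> !Q), T (!S || Q)):
                T (!S -> !Q): β-rule — branch into F !S  //  T !Q.
                  branch 1.1.1.1.1 (add F !S):
                    T (!S || Q): β-rule — branch into T !S  //  T Q.
                      branch 1.1.1.1.1.1 (add T !S):
                        × closes — contains both S and !S.
                      branch 1.1.1.1.1.2 (add T Q):
                        ○ open, literals {P=1, Q=1, S=1}.
                  branch 1.1.1.1.2 (add T !Q):
                    T (!S || Q): β-rule — branch into T !S  //  T Q.
                      branch 1.1.1.1.2.1 (add T !S):
                        ○ open, literals {P=1, Q=0, S=0}.
                      branch 1.1.1.1.2.2 (add T Q):
                        × closes — contains both Q and !Q.
              branch 1.1.1.2 (add F (!S -> !Q), F (!S || Q)):
                F (!S -> !Q): α-rule — add T !S, F !Q.
                F (!S || Q): α-rule — add F !S, F Q.
                × closes — contains both S and !S.
          branch 1.1.2 (add T S):
            T ((!S -> !Q) == (!S || Q)): β-rule — branch into T (!S -> !Q), T (!S || Q)  //  F (!S -> !Q), F (!S || Q).
              branch 1.1.2.1 (add T (!S -> !Q), T (!S || Q)):
                T (!S -> !Q): β-rule — branch into F !S  //  T !Q.
                  branch 1.1.2.1.1 (add F !S):
                    T (!S || Q): β-rule — branch into T !S  //  T Q.
                      branch 1.1.2.1.1.1 (add T !S):
                        × closes — contains both S and !S.
                      branch 1.1.2.1.1.2 (add T Q):
                        ○ open, literals {Q=1, S=1}.
                  branch 1.1.2.1.2 (add T !Q):
                    T (!S || Q): β-rule — branch into T !S  //  T Q.
                      branch 1.1.2.1.2.1 (add T !S):
                        × closes — contains both S and !S.
                      branch 1.1.2.1.2.2 (add T Q):
                        × closes — contains both Q and !Q.
              branch 1.1.2.2 (add F (!S -> !Q), F (!S || Q)):
                F (!S -> !Q): α-rule — add T !S, F !Q.
                × closes — contains both S and !S.
      branch 1.2 (add T R):
        T (!P -> S): β-rule — branch into F !P  //  T S.
          branch 1.2.1 (add F !P):
            ○ open, literals {P=1, R=1}.
          branch 1.2.2 (add T S):
            ○ open, literals {R=1, S=1}.
  branch 2 (add F (((!S -> !Q) == (!S || Q)) || R), F (!P -> S)):
    F (((!S -> !Q) == (!S || Q)) || R): α-rule — add F ((!S -> !Q) == (!S || Q)), F R.
    F (!P -> S): α-rule — add T !P, F S.
    F ((!S -> !Q) == (!S || Q)): β-rule — branch into T (!S -> !Q), F (!S || Q)  //  F (!S -> !Q), T (!S || Q).
      branch 2.1 (add T (!S -> !Q), F (!S || Q)):
        F (!S || Q): α-rule — add F !S, F Q.
        × closes — contains both S and !S.
      branch 2.2 (add F (!S -> !Q), T (!S || Q)):
        F (!S -> !Q): α-rule — add T !S, F !Q.
        T (!S || Q): β-rule — branch into T !S  //  T Q.
          branch 2.2.1 (add T !S):
            ○ open, literals {P=0, Q=1, R=0, S=0}.
          branch 2.2.2 (add T Q):
            ○ open, literals {P=0, Q=1, R=0, S=0}.
8 branches closed, 7 open.
Each open branch fixes some atoms; the unmentioned ones are free. Counting distinct full assignments: branch {P=1, Q=1, S=1} (R) contributes 2 new; branch {P=1, Q=0, S=0} (R) contributes 2 new; branch {Q=1, S=1} (R, P) contributes 2 new; branch {P=1, R=1} (S, Q) contributes 2 new; branch {R=1, S=1} (Q, P) contributes 1 new; branch {P=0, Q=1, R=0, S=0} (none free) contributes 1 new; branch {P=0, Q=1, R=0, S=0} (none free) contributes 0 new. Total: 10.

10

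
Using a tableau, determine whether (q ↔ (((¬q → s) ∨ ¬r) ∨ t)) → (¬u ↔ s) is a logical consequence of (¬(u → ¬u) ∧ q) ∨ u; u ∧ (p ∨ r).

Initial set: {((¬(u → ¬u) ∧ q) ∨ u); (u ∧ (p ∨ r)); ¬((q ↔ (((¬q → s) ∨ ¬r) ∨ t)) → (¬u ↔ s))}.
(u ∧ (p ∨ r)): α-rule — add u, (p ∨ r).
¬((q ↔ (((¬q → s) ∨ ¬r) ∨ t)) → (¬u ↔ s)): α-rule — add (q ↔ (((¬q → s) ∨ ¬r) ∨ t)), ¬(¬u ↔ s).
((¬(u → ¬u) ∧ q) ∨ u): β-rule — branch into (¬(u → ¬u) ∧ q)  //  u.
  branch 1 (add (¬(u → ¬u) ∧ q)):
    (¬(u → ¬u) ∧ q): α-rule — add ¬(u → ¬u), q.
    ¬(u → ¬u): α-rule — add u, ¬¬u.
    (p ∨ r): β-rule — branch into p  //  r.
      branch 1.1 (add p):
        (q ↔ (((¬q → s) ∨ ¬r) ∨ t)): β-rule — branch into q, (((¬q → s) ∨ ¬r) ∨ t)  //  ¬q, ¬(((¬q → s) ∨ ¬r) ∨ t).
          branch 1.1.1 (add q, (((¬q → s) ∨ ¬r) ∨ t)):
            ¬(¬u ↔ s): β-rule — branch into ¬u, ¬s  //  ¬¬u, s.
              branch 1.1.1.1 (add ¬u, ¬s):
                × closes — contains both u and ¬u.
              branch 1.1.1.2 (add ¬¬u, s):
                (((¬q → s) ∨ ¬r) ∨ t): β-rule — branch into ((¬q → s) ∨ ¬r)  //  t.
                  branch 1.1.1.2.1 (add ((¬q → s) ∨ ¬r)):
                    ((¬q → s) ∨ ¬r): β-rule — branch into (¬q → s)  //  ¬r.
                      branch 1.1.1.2.1.1 (add (¬q → s)):
                        (¬q → s): β-rule — branch into ¬¬q  //  s.
                          branch 1.1.1.2.1.1.1 (add ¬¬q):
                            ○ open, literals {p=1, q=1, s=1, u=1}.
                          branch 1.1.1.2.1.1.2 (add s):
                            ○ open, literals {p=1, q=1, s=1, u=1}.
                      branch 1.1.1.2.1.2 (add ¬r):
                        ○ open, literals {p=1, q=1, r=0, s=1, u=1}.
                  branch 1.1.1.2.2 (add t):
                    ○ open, literals {p=1, q=1, s=1, t=1, u=1}.
          branch 1.1.2 (add ¬q, ¬(((¬q → s) ∨ ¬r) ∨ t)):
            × closes — contains both q and ¬q.
      branch 1.2 (add r):
        (q ↔ (((¬q → s) ∨ ¬r) ∨ t)): β-rule — branch into q, (((¬q → s) ∨ ¬r) ∨ t)  //  ¬q, ¬(((¬q → s) ∨ ¬r) ∨ t).
          branch 1.2.1 (add q, (((¬q → s) ∨ ¬r) ∨ t)):
            ¬(¬u ↔ s): β-rule — branch into ¬u, ¬s  //  ¬¬u, s.
              branch 1.2.1.1 (add ¬u, ¬s):
                × closes — contains both u and ¬u.
              branch 1.2.1.2 (add ¬¬u, s):
                (((¬q → s) ∨ ¬r) ∨ t): β-rule — branch into ((¬q → s) ∨ ¬r)  //  t.
                  branch 1.2.1.2.1 (add ((¬q → s) ∨ ¬r)):
                    ((¬q → s) ∨ ¬r): β-rule — branch into (¬q → s)  //  ¬r.
                      branch 1.2.1.2.1.1 (add (¬q → s)):
                        (¬q → s): β-rule — branch into ¬¬q  //  s.
                          branch 1.2.1.2.1.1.1 (add ¬¬q):
                            ○ open, literals {q=1, r=1, s=1, u=1}.
                          branch 1.2.1.2.1.1.2 (add s):
                            ○ open, literals {q=1, r=1, s=1, u=1}.
                      branch 1.2.1.2.1.2 (add ¬r):
                        × closes — contains both r and ¬r.
                  branch 1.2.1.2.2 (add t):
                    ○ open, literals {q=1, r=1, s=1, t=1, u=1}.
          branch 1.2.2 (add ¬q, ¬(((¬q → s) ∨ ¬r) ∨ t)):
            × closes — contains both q and ¬q.
  branch 2 (add u):
    (p ∨ r): β-rule — branch into p  //  r.
      branch 2.1 (add p):
        (q ↔ (((¬q → s) ∨ ¬r) ∨ t)): β-rule — branch into q, (((¬q → s) ∨ ¬r) ∨ t)  //  ¬q, ¬(((¬q → s) ∨ ¬r) ∨ t).
          branch 2.1.1 (add q, (((¬q → s) ∨ ¬r) ∨ t)):
            ¬(¬u ↔ s): β-rule — branch into ¬u, ¬s  //  ¬¬u, s.
              branch 2.1.1.1 (add ¬u, ¬s):
                × closes — contains both u and ¬u.
              branch 2.1.1.2 (add ¬¬u, s):
                (((¬q → s) ∨ ¬r) ∨ t): β-rule — branch into ((¬q → s) ∨ ¬r)  //  t.
                  branch 2.1.1.2.1 (add ((¬q → s) ∨ ¬r)):
                    ((¬q → s) ∨ ¬r): β-rule — branch into (¬q → s)  //  ¬r.
                      branch 2.1.1.2.1.1 (add (¬q → s)):
                        (¬q → s): β-rule — branch into ¬¬q  //  s.
                          branch 2.1.1.2.1.1.1 (add ¬¬q):
                            ○ open, literals {p=1, q=1, s=1, u=1}.
                          branch 2.1.1.2.1.1.2 (add s):
                            ○ open, literals {p=1, q=1, s=1, u=1}.
                      branch 2.1.1.2.1.2 (add ¬r):
                        ○ open, literals {p=1, q=1, r=0, s=1, u=1}.
                  branch 2.1.1.2.2 (add t):
                    ○ open, literals {p=1, q=1, s=1, t=1, u=1}.
          branch 2.1.2 (add ¬q, ¬(((¬q → s) ∨ ¬r) ∨ t)):
            ¬(((¬q → s) ∨ ¬r) ∨ t): α-rule — add ¬((¬q → s) ∨ ¬r), ¬t.
            ¬((¬q → s) ∨ ¬r): α-rule — add ¬(¬q → s), ¬¬r.
            ¬(¬q → s): α-rule — add ¬q, ¬s.
            ¬(¬u ↔ s): β-rule — branch into ¬u, ¬s  //  ¬¬u, s.
              branch 2.1.2.1 (add ¬u, ¬s):
                × closes — contains both u and ¬u.
              branch 2.1.2.2 (add ¬¬u, s):
                × closes — contains both s and ¬s.
      branch 2.2 (add r):
        (q ↔ (((¬q → s) ∨ ¬r) ∨ t)): β-rule — branch into q, (((¬q → s) ∨ ¬r) ∨ t)  //  ¬q, ¬(((¬q → s) ∨ ¬r) ∨ t).
          branch 2.2.1 (add q, (((¬q → s) ∨ ¬r) ∨ t)):
            ¬(¬u ↔ s): β-rule — branch into ¬u, ¬s  //  ¬¬u, s.
              branch 2.2.1.1 (add ¬u, ¬s):
                × closes — contains both u and ¬u.
              branch 2.2.1.2 (add ¬¬u, s):
                (((¬q → s) ∨ ¬r) ∨ t): β-rule — branch into ((¬q → s) ∨ ¬r)  //  t.
                  branch 2.2.1.2.1 (add ((¬q → s) ∨ ¬r)):
                    ((¬q → s) ∨ ¬r): β-rule — branch into (¬q → s)  //  ¬r.
                      branch 2.2.1.2.1.1 (add (¬q → s)):
                        (¬q → s): β-rule — branch into ¬¬q  //  s.
                          branch 2.2.1.2.1.1.1 (add ¬¬q):
                            ○ open, literals {q=1, r=1, s=1, u=1}.
                          branch 2.2.1.2.1.1.2 (add s):
                            ○ open, literals {q=1, r=1, s=1, u=1}.
                      branch 2.2.1.2.1.2 (add ¬r):
                        × closes — contains both r and ¬r.
                  branch 2.2.1.2.2 (add t):
                    ○ open, literals {q=1, r=1, s=1, t=1, u=1}.
          branch 2.2.2 (add ¬q, ¬(((¬q → s) ∨ ¬r) ∨ t)):
            ¬(((¬q → s) ∨ ¬r) ∨ t): α-rule — add ¬((¬q → s) ∨ ¬r), ¬t.
            ¬((¬q → s) ∨ ¬r): α-rule — add ¬(¬q → s), ¬¬r.
            ¬(¬q → s): α-rule — add ¬q, ¬s.
            ¬(¬u ↔ s): β-rule — branch into ¬u, ¬s  //  ¬¬u, s.
              branch 2.2.2.1 (add ¬u, ¬s):
                × closes — contains both u and ¬u.
              branch 2.2.2.2 (add ¬¬u, s):
                × closes — contains both s and ¬s.
12 branches closed, 14 open.
An open branch gives a countermodel: p=1, q=1, s=1, u=1 (unmentioned atoms arbitrary); the premises hold there but the conclusion fails.

No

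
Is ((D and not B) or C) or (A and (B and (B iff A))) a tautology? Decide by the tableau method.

Not valid

Assume the negation and expand:
Initial set: {F (((D and not B) or C) or (A and (B and (B iff A))))}.
F (((D and not B) or C) or (A and (B and (B iff A)))): α-rule — add F ((D and not B) or C), F (A and (B and (B iff A))).
F ((D and not B) or C): α-rule — add F (D and not B), F C.
F (A and (B and (B iff A))): β-rule — branch into F A  //  F (B and (B iff A)).
  branch 1 (add F A):
    F (D and not B): β-rule — branch into F D  //  F not B.
      branch 1.1 (add F D):
        ○ open, literals {A=0, C=0, D=0}.
      branch 1.2 (add F not B):
        ○ open, literals {A=0, B=1, C=0}.
  branch 2 (add F (B and (B iff A))):
    F (D and not B): β-rule — branch into F D  //  F not B.
      branch 2.1 (add F D):
        F (B and (B iff A)): β-rule — branch into F B  //  F (B iff A).
          branch 2.1.1 (add F B):
            ○ open, literals {B=0, C=0, D=0}.
          branch 2.1.2 (add F (B iff A)):
            F (B iff A): β-rule — branch into T B, F A  //  F B, T A.
              branch 2.1.2.1 (add T B, F A):
                ○ open, literals {A=0, B=1, C=0, D=0}.
              branch 2.1.2.2 (add F B, T A):
                ○ open, literals {A=1, B=0, C=0, D=0}.
      branch 2.2 (add F not B):
        F (B and (B iff A)): β-rule — branch into F B  //  F (B iff A).
          branch 2.2.1 (add F B):
            × closes — contains both B and not B.
          branch 2.2.2 (add F (B iff A)):
            F (B iff A): β-rule — branch into T B, F A  //  F B, T A.
              branch 2.2.2.1 (add T B, F A):
                ○ open, literals {A=0, B=1, C=0}.
              branch 2.2.2.2 (add F B, T A):
                × closes — contains both B and not B.
2 branches closed, 6 open.
An open branch gives a countermodel: A=0, C=0, D=0 (unmentioned atoms arbitrary); under it the original formula is false.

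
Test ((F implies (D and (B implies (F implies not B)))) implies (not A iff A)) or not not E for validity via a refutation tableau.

Not valid

Assume the negation and expand:
Initial set: {F (((F implies (D and (B implies (F implies not B)))) implies (not A iff A)) or not not E)}.
F (((F implies (D and (B implies (F implies not B)))) implies (not A iff A)) or not not E): α-rule — add F ((F implies (D and (B implies (F implies not B)))) implies (not A iff A)), F not not E.
F ((F implies (D and (B implies (F implies not B)))) implies (not A iff A)): α-rule — add T (F implies (D and (B implies (F implies not B)))), F (not A iff A).
F not not E: drop double negation, giving F E.
T (F implies (D and (B implies (F implies not B)))): β-rule — branch into F F  //  T (D and (B implies (F implies not B))).
  branch 1 (add F F):
    F (not A iff A): β-rule — branch into T not A, F A  //  F not A, T A.
      branch 1.1 (add T not A, F A):
        ○ open, literals {A=F, E=F, F=F}.
      branch 1.2 (add F not A, T A):
        ○ open, literals {A=T, E=F, F=F}.
  branch 2 (add T (D and (B implies (F implies not B)))):
    T (D and (B implies (F implies not B))): α-rule — add T D, T (B implies (F implies not B)).
    F (not A iff A): β-rule — branch into T not A, F A  //  F not A, T A.
      branch 2.1 (add T not A, F A):
        T (B implies (F implies not B)): β-rule — branch into F B  //  T (F implies not B).
          branch 2.1.1 (add F B):
            ○ open, literals {A=F, B=F, D=T, E=F}.
          branch 2.1.2 (add T (F implies not B)):
            T (F implies not B): β-rule — branch into F F  //  T not B.
              branch 2.1.2.1 (add F F):
                ○ open, literals {A=F, D=T, E=F, F=F}.
              branch 2.1.2.2 (add T not B):
                ○ open, literals {A=F, B=F, D=T, E=F}.
      branch 2.2 (add F not A, T A):
        T (B implies (F implies not B)): β-rule — branch into F B  //  T (F implies not B).
          branch 2.2.1 (add F B):
            ○ open, literals {A=T, B=F, D=T, E=F}.
          branch 2.2.2 (add T (F implies not B)):
            T (F implies not B): β-rule — branch into F F  //  T not B.
              branch 2.2.2.1 (add F F):
                ○ open, literals {A=T, D=T, E=F, F=F}.
              branch 2.2.2.2 (add T not B):
                ○ open, literals {A=T, B=F, D=T, E=F}.
0 branches closed, 8 open.
An open branch gives a countermodel: A=F, E=F, F=F (unmentioned atoms arbitrary); under it the original formula is false.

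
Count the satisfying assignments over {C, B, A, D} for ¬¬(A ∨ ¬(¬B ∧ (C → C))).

12

Initial set: {¬¬(A ∨ ¬(¬B ∧ (C → C)))}.
¬¬(A ∨ ¬(¬B ∧ (C → C))): drop double negation, giving (A ∨ ¬(¬B ∧ (C → C))).
(A ∨ ¬(¬B ∧ (C → C))): β-rule — branch into A  //  ¬(¬B ∧ (C → C)).
  branch 1 (add A):
    ○ open, literals {A=true}.
  branch 2 (add ¬(¬B ∧ (C → C))):
    ¬(¬B ∧ (C → C)): β-rule — branch into ¬¬B  //  ¬(C → C).
      branch 2.1 (add ¬¬B):
        ○ open, literals {B=true}.
      branch 2.2 (add ¬(C → C)):
        ¬(C → C): α-rule — add C, ¬C.
        × closes — contains both C and ¬C.
1 branch closed, 2 open.
Each open branch fixes some atoms; the unmentioned ones are free. Counting distinct full assignments: branch {A=true} (C, B, D) contributes 8 new; branch {B=true} (C, A, D) contributes 4 new. Total: 12.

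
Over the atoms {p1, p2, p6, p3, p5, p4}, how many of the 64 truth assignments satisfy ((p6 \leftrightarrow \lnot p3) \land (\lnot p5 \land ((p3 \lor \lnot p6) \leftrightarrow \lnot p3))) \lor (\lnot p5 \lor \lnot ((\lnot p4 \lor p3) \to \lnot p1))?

Initial set: {(((p6 \leftrightarrow \lnot p3) \land (\lnot p5 \land ((p3 \lor \lnot p6) \leftrightarrow \lnot p3))) \lor (\lnot p5 \lor \lnot ((\lnot p4 \lor p3) \to \lnot p1)))}.
(((p6 \leftrightarrow \lnot p3) \land (\lnot p5 \land ((p3 \lor \lnot p6) \leftrightarrow \lnot p3))) \lor (\lnot p5 \lor \lnot ((\lnot p4 \lor p3) \to \lnot p1))): β-rule — branch into ((p6 \leftrightarrow \lnot p3) \land (\lnot p5 \land ((p3 \lor \lnot p6) \leftrightarrow \lnot p3)))  //  (\lnot p5 \lor \lnot ((\lnot p4 \lor p3) \to \lnot p1)).
  branch 1 (add ((p6 \leftrightarrow \lnot p3) \land (\lnot p5 \land ((p3 \lor \lnot p6) \leftrightarrow \lnot p3)))):
    ((p6 \leftrightarrow \lnot p3) \land (\lnot p5 \land ((p3 \lor \lnot p6) \leftrightarrow \lnot p3))): α-rule — add (p6 \leftrightarrow \lnot p3), (\lnot p5 \land ((p3 \lor \lnot p6) \leftrightarrow \lnot p3)).
    (\lnot p5 \land ((p3 \lor \lnot p6) \leftrightarrow \lnot p3)): α-rule — add \lnot p5, ((p3 \lor \lnot p6) \leftrightarrow \lnot p3).
    (p6 \leftrightarrow \lnot p3): β-rule — branch into p6, \lnot p3  //  \lnot p6, \lnot \lnot p3.
      branch 1.1 (add p6, \lnot p3):
        ((p3 \lor \lnot p6) \leftrightarrow \lnot p3): β-rule — branch into (p3 \lor \lnot p6), \lnot p3  //  \lnot (p3 \lor \lnot p6), \lnot \lnot p3.
          branch 1.1.1 (add (p3 \lor \lnot p6), \lnot p3):
            (p3 \lor \lnot p6): β-rule — branch into p3  //  \lnot p6.
              branch 1.1.1.1 (add p3):
                × closes — contains both p3 and \lnot p3.
              branch 1.1.1.2 (add \lnot p6):
                × closes — contains both p6 and \lnot p6.
          branch 1.1.2 (add \lnot (p3 \lor \lnot p6), \lnot \lnot p3):
            × closes — contains both p3 and \lnot p3.
      branch 1.2 (add \lnot p6, \lnot \lnot p3):
        ((p3 \lor \lnot p6) \leftrightarrow \lnot p3): β-rule — branch into (p3 \lor \lnot p6), \lnot p3  //  \lnot (p3 \lor \lnot p6), \lnot \lnot p3.
          branch 1.2.1 (add (p3 \lor \lnot p6), \lnot p3):
            × closes — contains both p3 and \lnot p3.
          branch 1.2.2 (add \lnot (p3 \lor \lnot p6), \lnot \lnot p3):
            \lnot (p3 \lor \lnot p6): α-rule — add \lnot p3, \lnot \lnot p6.
            × closes — contains both p3 and \lnot p3.
  branch 2 (add (\lnot p5 \lor \lnot ((\lnot p4 \lor p3) \to \lnot p1))):
    (\lnot p5 \lor \lnot ((\lnot p4 \lor p3) \to \lnot p1)): β-rule — branch into \lnot p5  //  \lnot ((\lnot p4 \lor p3) \to \lnot p1).
      branch 2.1 (add \lnot p5):
        ○ open, literals {p5=false}.
      branch 2.2 (add \lnot ((\lnot p4 \lor p3) \to \lnot p1)):
        \lnot ((\lnot p4 \lor p3) \to \lnot p1): α-rule — add (\lnot p4 \lor p3), \lnot \lnot p1.
        (\lnot p4 \lor p3): β-rule — branch into \lnot p4  //  p3.
          branch 2.2.1 (add \lnot p4):
            ○ open, literals {p1=true, p4=false}.
          branch 2.2.2 (add p3):
            ○ open, literals {p1=true, p3=true}.
5 branches closed, 3 open.
Each open branch fixes some atoms; the unmentioned ones are free. Counting distinct full assignments: branch {p5=false} (p1, p2, p6, p3, p4) contributes 32 new; branch {p1=true, p4=false} (p2, p6, p3, p5) contributes 8 new; branch {p1=true, p3=true} (p2, p6, p5, p4) contributes 4 new. Total: 44.

44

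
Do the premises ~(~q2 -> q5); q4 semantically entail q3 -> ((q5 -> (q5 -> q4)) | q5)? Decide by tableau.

Yes

Initial set: {~(~q2 -> q5); q4; ~(q3 -> ((q5 -> (q5 -> q4)) | q5))}.
~(~q2 -> q5): α-rule — add ~q2, ~q5.
~(q3 -> ((q5 -> (q5 -> q4)) | q5)): α-rule — add q3, ~((q5 -> (q5 -> q4)) | q5).
~((q5 -> (q5 -> q4)) | q5): α-rule — add ~(q5 -> (q5 -> q4)), ~q5.
~(q5 -> (q5 -> q4)): α-rule — add q5, ~(q5 -> q4).
× closes — contains both q5 and ~q5.
All 1 branch closes.
Every branch closed, so the premises entail the conclusion.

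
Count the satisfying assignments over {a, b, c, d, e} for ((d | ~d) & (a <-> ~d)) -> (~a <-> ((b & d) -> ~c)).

22

Initial set: {(((d | ~d) & (a <-> ~d)) -> (~a <-> ((b & d) -> ~c)))}.
(((d | ~d) & (a <-> ~d)) -> (~a <-> ((b & d) -> ~c))): β-rule — branch into ~((d | ~d) & (a <-> ~d))  //  (~a <-> ((b & d) -> ~c)).
  branch 1 (add ~((d | ~d) & (a <-> ~d))):
    ~((d | ~d) & (a <-> ~d)): β-rule — branch into ~(d | ~d)  //  ~(a <-> ~d).
      branch 1.1 (add ~(d | ~d)):
        ~(d | ~d): α-rule — add ~d, ~~d.
        × closes — contains both d and ~d.
      branch 1.2 (add ~(a <-> ~d)):
        ~(a <-> ~d): β-rule — branch into a, ~~d  //  ~a, ~d.
          branch 1.2.1 (add a, ~~d):
            ○ open, literals {a=true, d=true}.
          branch 1.2.2 (add ~a, ~d):
            ○ open, literals {a=false, d=false}.
  branch 2 (add (~a <-> ((b & d) -> ~c))):
    (~a <-> ((b & d) -> ~c)): β-rule — branch into ~a, ((b & d) -> ~c)  //  ~~a, ~((b & d) -> ~c).
      branch 2.1 (add ~a, ((b & d) -> ~c)):
        ((b & d) -> ~c): β-rule — branch into ~(b & d)  //  ~c.
          branch 2.1.1 (add ~(b & d)):
            ~(b & d): β-rule — branch into ~b  //  ~d.
              branch 2.1.1.1 (add ~b):
                ○ open, literals {a=false, b=false}.
              branch 2.1.1.2 (add ~d):
                ○ open, literals {a=false, d=false}.
          branch 2.1.2 (add ~c):
            ○ open, literals {a=false, c=false}.
      branch 2.2 (add ~~a, ~((b & d) -> ~c)):
        ~((b & d) -> ~c): α-rule — add (b & d), ~~c.
        (b & d): α-rule — add b, d.
        ○ open, literals {a=true, b=true, c=true, d=true}.
1 branch closed, 6 open.
Each open branch fixes some atoms; the unmentioned ones are free. Counting distinct full assignments: branch {a=true, d=true} (b, c, e) contributes 8 new; branch {a=false, d=false} (b, c, e) contributes 8 new; branch {a=false, b=false} (c, d, e) contributes 4 new; branch {a=false, d=false} (b, c, e) contributes 0 new; branch {a=false, c=false} (b, d, e) contributes 2 new; branch {a=true, b=true, c=true, d=true} (e) contributes 0 new. Total: 22.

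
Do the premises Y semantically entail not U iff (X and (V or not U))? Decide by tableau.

No

Initial set: {Y; not (not U iff (X and (V or not U)))}.
not (not U iff (X and (V or not U))): β-rule — branch into not U, not (X and (V or not U))  //  not not U, (X and (V or not U)).
  branch 1 (add not U, not (X and (V or not U))):
    not (X and (V or not U)): β-rule — branch into not X  //  not (V or not U).
      branch 1.1 (add not X):
        ○ open, literals {U=false, X=false, Y=true}.
      branch 1.2 (add not (V or not U)):
        not (V or not U): α-rule — add not V, not not U.
        × closes — contains both U and not U.
  branch 2 (add not not U, (X and (V or not U))):
    (X and (V or not U)): α-rule — add X, (V or not U).
    (V or not U): β-rule — branch into V  //  not U.
      branch 2.1 (add V):
        ○ open, literals {U=true, V=true, X=true, Y=true}.
      branch 2.2 (add not U):
        × closes — contains both U and not U.
2 branches closed, 2 open.
An open branch gives a countermodel: U=false, X=false, Y=true (unmentioned atoms arbitrary); the premises hold there but the conclusion fails.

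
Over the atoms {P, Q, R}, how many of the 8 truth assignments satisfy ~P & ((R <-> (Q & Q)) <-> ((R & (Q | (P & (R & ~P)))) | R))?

2

Initial set: {T (~P & ((R <-> (Q & Q)) <-> ((R & (Q | (P & (R & ~P)))) | R)))}.
T (~P & ((R <-> (Q & Q)) <-> ((R & (Q | (P & (R & ~P)))) | R))): α-rule — add T ~P, T ((R <-> (Q & Q)) <-> ((R & (Q | (P & (R & ~P)))) | R)).
T ((R <-> (Q & Q)) <-> ((R & (Q | (P & (R & ~P)))) | R)): β-rule — branch into T (R <-> (Q & Q)), T ((R & (Q | (P & (R & ~P)))) | R)  //  F (R <-> (Q & Q)), F ((R & (Q | (P & (R & ~P)))) | R).
  branch 1 (add T (R <-> (Q & Q)), T ((R & (Q | (P & (R & ~P)))) | R)):
    T (R <-> (Q & Q)): β-rule — branch into T R, T (Q & Q)  //  F R, F (Q & Q).
      branch 1.1 (add T R, T (Q & Q)):
        T (Q & Q): α-rule — add T Q, T Q.
        T ((R & (Q | (P & (R & ~P)))) | R): β-rule — branch into T (R & (Q | (P & (R & ~P))))  //  T R.
          branch 1.1.1 (add T (R & (Q | (P & (R & ~P))))):
            T (R & (Q | (P & (R & ~P)))): α-rule — add T R, T (Q | (P & (R & ~P))).
            T (Q | (P & (R & ~P))): β-rule — branch into T Q  //  T (P & (R & ~P)).
              branch 1.1.1.1 (add T Q):
                ○ open, literals {P=F, Q=T, R=T}.
              branch 1.1.1.2 (add T (P & (R & ~P))):
                T (P & (R & ~P)): α-rule — add T P, T (R & ~P).
                × closes — contains both P and ~P.
          branch 1.1.2 (add T R):
            ○ open, literals {P=F, Q=T, R=T}.
      branch 1.2 (add F R, F (Q & Q)):
        T ((R & (Q | (P & (R & ~P)))) | R): β-rule — branch into T (R & (Q | (P & (R & ~P))))  //  T R.
          branch 1.2.1 (add T (R & (Q | (P & (R & ~P))))):
            T (R & (Q | (P & (R & ~P)))): α-rule — add T R, T (Q | (P & (R & ~P))).
            × closes — contains both R and ~R.
          branch 1.2.2 (add T R):
            × closes — contains both R and ~R.
  branch 2 (add F (R <-> (Q & Q)), F ((R & (Q | (P & (R & ~P)))) | R)):
    F ((R & (Q | (P & (R & ~P)))) | R): α-rule — add F (R & (Q | (P & (R & ~P)))), F R.
    F (R <-> (Q & Q)): β-rule — branch into T R, F (Q & Q)  //  F R, T (Q & Q).
      branch 2.1 (add T R, F (Q & Q)):
        × closes — contains both R and ~R.
      branch 2.2 (add F R, T (Q & Q)):
        T (Q & Q): α-rule — add T Q, T Q.
        F (R & (Q | (P & (R & ~P)))): β-rule — branch into F R  //  F (Q | (P & (R & ~P))).
          branch 2.2.1 (add F R):
            ○ open, literals {P=F, Q=T, R=F}.
          branch 2.2.2 (add F (Q | (P & (R & ~P)))):
            F (Q | (P & (R & ~P))): α-rule — add F Q, F (P & (R & ~P)).
            × closes — contains both Q and ~Q.
5 branches closed, 3 open.
Each open branch fixes some atoms; the unmentioned ones are free. Counting distinct full assignments: branch {P=F, Q=T, R=T} (none free) contributes 1 new; branch {P=F, Q=T, R=T} (none free) contributes 0 new; branch {P=F, Q=T, R=F} (none free) contributes 1 new. Total: 2.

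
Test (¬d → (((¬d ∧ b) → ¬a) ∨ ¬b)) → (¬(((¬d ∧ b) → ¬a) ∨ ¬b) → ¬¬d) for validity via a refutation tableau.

Valid

Assume the negation and expand:
Initial set: {F ((¬d → (((¬d ∧ b) → ¬a) ∨ ¬b)) → (¬(((¬d ∧ b) → ¬a) ∨ ¬b) → ¬¬d))}.
F ((¬d → (((¬d ∧ b) → ¬a) ∨ ¬b)) → (¬(((¬d ∧ b) → ¬a) ∨ ¬b) → ¬¬d)): α-rule — add T (¬d → (((¬d ∧ b) → ¬a) ∨ ¬b)), F (¬(((¬d ∧ b) → ¬a) ∨ ¬b) → ¬¬d).
F (¬(((¬d ∧ b) → ¬a) ∨ ¬b) → ¬¬d): α-rule — add T ¬(((¬d ∧ b) → ¬a) ∨ ¬b), F ¬¬d.
T ¬(((¬d ∧ b) → ¬a) ∨ ¬b): α-rule — add F ((¬d ∧ b) → ¬a), F ¬b.
F ¬¬d: drop double negation, giving F d.
F ((¬d ∧ b) → ¬a): α-rule — add T (¬d ∧ b), F ¬a.
T (¬d ∧ b): α-rule — add T ¬d, T b.
T (¬d → (((¬d ∧ b) → ¬a) ∨ ¬b)): β-rule — branch into F ¬d  //  T (((¬d ∧ b) → ¬a) ∨ ¬b).
  branch 1 (add F ¬d):
    × closes — contains both d and ¬d.
  branch 2 (add T (((¬d ∧ b) → ¬a) ∨ ¬b)):
    T (((¬d ∧ b) → ¬a) ∨ ¬b): β-rule — branch into T ((¬d ∧ b) → ¬a)  //  T ¬b.
      branch 2.1 (add T ((¬d ∧ b) → ¬a)):
        T ((¬d ∧ b) → ¬a): β-rule — branch into F (¬d ∧ b)  //  T ¬a.
          branch 2.1.1 (add F (¬d ∧ b)):
            F (¬d ∧ b): β-rule — branch into F ¬d  //  F b.
              branch 2.1.1.1 (add F ¬d):
                × closes — contains both d and ¬d.
              branch 2.1.1.2 (add F b):
                × closes — contains both b and ¬b.
          branch 2.1.2 (add T ¬a):
            × closes — contains both a and ¬a.
      branch 2.2 (add T ¬b):
        × closes — contains both b and ¬b.
All 5 branches close.
Every branch closed, so the negation is unsatisfiable and the formula is valid.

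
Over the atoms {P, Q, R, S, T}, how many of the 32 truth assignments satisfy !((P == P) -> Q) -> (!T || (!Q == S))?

28

Initial set: {(!((P == P) -> Q) -> (!T || (!Q == S)))}.
(!((P == P) -> Q) -> (!T || (!Q == S))): β-rule — branch into !!((P == P) -> Q)  //  (!T || (!Q == S)).
  branch 1 (add !!((P == P) -> Q)):
    !!((P == P) -> Q): β-rule — branch into !(P == P)  //  Q.
      branch 1.1 (add !(P == P)):
        !(P == P): β-rule — branch into P, !P  //  !P, P.
          branch 1.1.1 (add P, !P):
            × closes — contains both P and !P.
          branch 1.1.2 (add !P, P):
            × closes — contains both P and !P.
      branch 1.2 (add Q):
        ○ open, literals {Q=1}.
  branch 2 (add (!T || (!Q == S))):
    (!T || (!Q == S)): β-rule — branch into !T  //  (!Q == S).
      branch 2.1 (add !T):
        ○ open, literals {T=0}.
      branch 2.2 (add (!Q == S)):
        (!Q == S): β-rule — branch into !Q, S  //  !!Q, !S.
          branch 2.2.1 (add !Q, S):
            ○ open, literals {Q=0, S=1}.
          branch 2.2.2 (add !!Q, !S):
            ○ open, literals {Q=1, S=0}.
2 branches closed, 4 open.
Each open branch fixes some atoms; the unmentioned ones are free. Counting distinct full assignments: branch {Q=1} (P, R, S, T) contributes 16 new; branch {T=0} (P, Q, R, S) contributes 8 new; branch {Q=0, S=1} (P, R, T) contributes 4 new; branch {Q=1, S=0} (P, R, T) contributes 0 new. Total: 28.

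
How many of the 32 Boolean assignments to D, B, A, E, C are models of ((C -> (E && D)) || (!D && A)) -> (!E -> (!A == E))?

28

Initial set: {(((C -> (E && D)) || (!D && A)) -> (!E -> (!A == E)))}.
(((C -> (E && D)) || (!D && A)) -> (!E -> (!A == E))): β-rule — branch into !((C -> (E && D)) || (!D && A))  //  (!E -> (!A == E)).
  branch 1 (add !((C -> (E && D)) || (!D && A))):
    !((C -> (E && D)) || (!D && A)): α-rule — add !(C -> (E && D)), !(!D && A).
    !(C -> (E && D)): α-rule — add C, !(E && D).
    !(!D && A): β-rule — branch into !!D  //  !A.
      branch 1.1 (add !!D):
        !(E && D): β-rule — branch into !E  //  !D.
          branch 1.1.1 (add !E):
            ○ open, literals {C=true, D=true, E=false}.
          branch 1.1.2 (add !D):
            × closes — contains both D and !D.
      branch 1.2 (add !A):
        !(E && D): β-rule — branch into !E  //  !D.
          branch 1.2.1 (add !E):
            ○ open, literals {A=false, C=true, E=false}.
          branch 1.2.2 (add !D):
            ○ open, literals {A=false, C=true, D=false}.
  branch 2 (add (!E -> (!A == E))):
    (!E -> (!A == E)): β-rule — branch into !!E  //  (!A == E).
      branch 2.1 (add !!E):
        ○ open, literals {E=true}.
      branch 2.2 (add (!A == E)):
        (!A == E): β-rule — branch into !A, E  //  !!A, !E.
          branch 2.2.1 (add !A, E):
            ○ open, literals {A=false, E=true}.
          branch 2.2.2 (add !!A, !E):
            ○ open, literals {A=true, E=false}.
1 branch closed, 6 open.
Each open branch fixes some atoms; the unmentioned ones are free. Counting distinct full assignments: branch {C=true, D=true, E=false} (B, A) contributes 4 new; branch {A=false, C=true, E=false} (D, B) contributes 2 new; branch {A=false, C=true, D=false} (B, E) contributes 2 new; branch {E=true} (D, B, A, C) contributes 14 new; branch {A=false, E=true} (D, B, C) contributes 0 new; branch {A=true, E=false} (D, B, C) contributes 6 new. Total: 28.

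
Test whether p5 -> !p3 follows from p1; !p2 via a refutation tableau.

No

Initial set: {T p1; T !p2; F (p5 -> !p3)}.
F (p5 -> !p3): α-rule — add T p5, F !p3.
○ open, literals {p1=1, p2=0, p3=1, p5=1}.
0 branches closed, 1 open.
An open branch gives a countermodel: p1=1, p2=0, p3=1, p5=1 (unmentioned atoms arbitrary); the premises hold there but the conclusion fails.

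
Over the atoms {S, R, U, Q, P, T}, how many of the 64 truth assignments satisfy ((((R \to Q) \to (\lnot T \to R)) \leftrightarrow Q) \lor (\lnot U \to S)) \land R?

Initial set: {(((((R \to Q) \to (\lnot T \to R)) \leftrightarrow Q) \lor (\lnot U \to S)) \land R)}.
(((((R \to Q) \to (\lnot T \to R)) \leftrightarrow Q) \lor (\lnot U \to S)) \land R): α-rule — add ((((R \to Q) \to (\lnot T \to R)) \leftrightarrow Q) \lor (\lnot U \to S)), R.
((((R \to Q) \to (\lnot T \to R)) \leftrightarrow Q) \lor (\lnot U \to S)): β-rule — branch into (((R \to Q) \to (\lnot T \to R)) \leftrightarrow Q)  //  (\lnot U \to S).
  branch 1 (add (((R \to Q) \to (\lnot T \to R)) \leftrightarrow Q)):
    (((R \to Q) \to (\lnot T \to R)) \leftrightarrow Q): β-rule — branch into ((R \to Q) \to (\lnot T \to R)), Q  //  \lnot ((R \to Q) \to (\lnot T \to R)), \lnot Q.
      branch 1.1 (add ((R \to Q) \to (\lnot T \to R)), Q):
        ((R \to Q) \to (\lnot T \to R)): β-rule — branch into \lnot (R \to Q)  //  (\lnot T \to R).
          branch 1.1.1 (add \lnot (R \to Q)):
            \lnot (R \to Q): α-rule — add R, \lnot Q.
            × closes — contains both Q and \lnot Q.
          branch 1.1.2 (add (\lnot T \to R)):
            (\lnot T \to R): β-rule — branch into \lnot \lnot T  //  R.
              branch 1.1.2.1 (add \lnot \lnot T):
                ○ open, literals {Q=true, R=true, T=true}.
              branch 1.1.2.2 (add R):
                ○ open, literals {Q=true, R=true}.
      branch 1.2 (add \lnot ((R \to Q) \to (\lnot T \to R)), \lnot Q):
        \lnot ((R \to Q) \to (\lnot T \to R)): α-rule — add (R \to Q), \lnot (\lnot T \to R).
        \lnot (\lnot T \to R): α-rule — add \lnot T, \lnot R.
        × closes — contains both R and \lnot R.
  branch 2 (add (\lnot U \to S)):
    (\lnot U \to S): β-rule — branch into \lnot \lnot U  //  S.
      branch 2.1 (add \lnot \lnot U):
        ○ open, literals {R=true, U=true}.
      branch 2.2 (add S):
        ○ open, literals {R=true, S=true}.
2 branches closed, 4 open.
Each open branch fixes some atoms; the unmentioned ones are free. Counting distinct full assignments: branch {Q=true, R=true, T=true} (S, U, P) contributes 8 new; branch {Q=true, R=true} (S, U, P, T) contributes 8 new; branch {R=true, U=true} (S, Q, P, T) contributes 8 new; branch {R=true, S=true} (U, Q, P, T) contributes 4 new. Total: 28.

28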